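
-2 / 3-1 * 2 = -8 / 3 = -2.67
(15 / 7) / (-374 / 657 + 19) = 9855 / 84763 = 0.12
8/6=4/3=1.33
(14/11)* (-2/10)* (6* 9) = -13.75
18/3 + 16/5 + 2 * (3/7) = 352/35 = 10.06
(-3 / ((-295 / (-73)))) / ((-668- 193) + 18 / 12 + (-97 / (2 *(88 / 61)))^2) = -0.00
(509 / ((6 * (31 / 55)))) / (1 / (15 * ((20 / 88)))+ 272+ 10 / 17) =11897875 / 21571288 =0.55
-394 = -394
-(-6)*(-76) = -456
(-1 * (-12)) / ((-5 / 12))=-144 / 5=-28.80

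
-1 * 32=-32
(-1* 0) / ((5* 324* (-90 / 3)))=0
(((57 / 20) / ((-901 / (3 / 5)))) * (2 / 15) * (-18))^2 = 0.00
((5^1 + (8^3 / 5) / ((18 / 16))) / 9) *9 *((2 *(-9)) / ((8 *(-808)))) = 4321 / 16160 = 0.27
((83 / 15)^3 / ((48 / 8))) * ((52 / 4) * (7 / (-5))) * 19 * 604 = -298563156346 / 50625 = -5897543.83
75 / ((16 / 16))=75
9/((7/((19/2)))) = 171/14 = 12.21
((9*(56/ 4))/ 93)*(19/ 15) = 266/ 155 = 1.72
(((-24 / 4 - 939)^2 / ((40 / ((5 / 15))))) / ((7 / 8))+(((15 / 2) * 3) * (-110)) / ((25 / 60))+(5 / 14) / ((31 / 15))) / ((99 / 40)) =7421900 / 7161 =1036.43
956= 956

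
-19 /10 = -1.90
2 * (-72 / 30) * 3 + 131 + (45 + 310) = 2358 / 5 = 471.60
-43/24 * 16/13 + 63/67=-1.26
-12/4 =-3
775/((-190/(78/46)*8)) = -0.86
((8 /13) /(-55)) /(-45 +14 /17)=136 /536965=0.00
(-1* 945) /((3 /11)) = -3465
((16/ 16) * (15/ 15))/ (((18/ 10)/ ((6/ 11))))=10/ 33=0.30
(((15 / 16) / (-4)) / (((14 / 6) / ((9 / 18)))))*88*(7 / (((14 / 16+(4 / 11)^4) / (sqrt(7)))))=-161051*sqrt(7) / 4646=-91.71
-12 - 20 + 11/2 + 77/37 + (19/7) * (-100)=-153249/518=-295.85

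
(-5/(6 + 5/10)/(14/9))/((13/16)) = -720/1183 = -0.61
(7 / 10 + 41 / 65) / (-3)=-173 / 390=-0.44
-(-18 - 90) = 108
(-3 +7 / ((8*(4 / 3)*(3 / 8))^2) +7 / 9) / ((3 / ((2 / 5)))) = -257 / 1080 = -0.24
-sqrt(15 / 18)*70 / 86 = -35*sqrt(30) / 258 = -0.74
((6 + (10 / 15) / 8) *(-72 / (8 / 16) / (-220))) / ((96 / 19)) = 1387 / 1760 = 0.79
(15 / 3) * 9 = 45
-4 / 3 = -1.33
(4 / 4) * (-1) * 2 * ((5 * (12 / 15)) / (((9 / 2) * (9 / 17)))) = -272 / 81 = -3.36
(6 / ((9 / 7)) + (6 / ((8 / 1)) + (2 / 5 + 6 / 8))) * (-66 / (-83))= 2167 / 415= 5.22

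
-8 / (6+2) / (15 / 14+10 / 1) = -14 / 155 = -0.09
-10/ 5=-2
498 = 498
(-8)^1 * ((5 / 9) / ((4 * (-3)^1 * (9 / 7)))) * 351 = 910 / 9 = 101.11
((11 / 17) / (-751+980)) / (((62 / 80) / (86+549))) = 279400 / 120683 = 2.32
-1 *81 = -81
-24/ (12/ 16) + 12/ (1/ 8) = 64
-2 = -2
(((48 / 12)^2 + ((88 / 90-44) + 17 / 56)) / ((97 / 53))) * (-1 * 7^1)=3568543 / 34920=102.19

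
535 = 535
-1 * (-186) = 186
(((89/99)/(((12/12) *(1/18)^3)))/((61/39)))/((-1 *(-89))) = 25272/671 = 37.66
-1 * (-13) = 13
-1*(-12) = 12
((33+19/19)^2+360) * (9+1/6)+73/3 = 13921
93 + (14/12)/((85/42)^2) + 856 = 6858583/7225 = 949.28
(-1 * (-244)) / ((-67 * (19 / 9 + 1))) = -1.17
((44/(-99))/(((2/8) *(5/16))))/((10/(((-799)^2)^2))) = -52167147110528/225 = -231853987157.90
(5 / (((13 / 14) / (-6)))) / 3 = -140 / 13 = -10.77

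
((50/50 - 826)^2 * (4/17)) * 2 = 5445000/17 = 320294.12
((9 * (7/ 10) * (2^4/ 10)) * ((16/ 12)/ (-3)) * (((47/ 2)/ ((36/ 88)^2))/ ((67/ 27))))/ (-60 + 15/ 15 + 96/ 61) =77707168/ 17602575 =4.41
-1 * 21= -21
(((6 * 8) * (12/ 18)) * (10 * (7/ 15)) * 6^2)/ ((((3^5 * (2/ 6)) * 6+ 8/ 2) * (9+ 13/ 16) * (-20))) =-1536/ 27475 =-0.06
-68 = -68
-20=-20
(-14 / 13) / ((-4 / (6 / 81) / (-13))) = -7 / 27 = -0.26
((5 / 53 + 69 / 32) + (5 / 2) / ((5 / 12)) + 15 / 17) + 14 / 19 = 5406747 / 547808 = 9.87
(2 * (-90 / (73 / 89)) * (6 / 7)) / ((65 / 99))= -1903176 / 6643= -286.49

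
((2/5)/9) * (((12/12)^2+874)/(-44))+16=2993/198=15.12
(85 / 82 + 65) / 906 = 1805 / 24764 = 0.07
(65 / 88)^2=4225 / 7744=0.55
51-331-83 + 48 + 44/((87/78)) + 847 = 16572/29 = 571.45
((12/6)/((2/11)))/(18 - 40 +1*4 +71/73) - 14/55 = -0.90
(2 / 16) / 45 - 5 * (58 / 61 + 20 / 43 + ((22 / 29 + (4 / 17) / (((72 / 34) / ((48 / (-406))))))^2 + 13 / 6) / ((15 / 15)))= -805066476493 / 38912834520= -20.69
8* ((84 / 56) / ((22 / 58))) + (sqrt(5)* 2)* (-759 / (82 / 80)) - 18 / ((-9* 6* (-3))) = 3121 / 99 - 60720* sqrt(5) / 41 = -3280.04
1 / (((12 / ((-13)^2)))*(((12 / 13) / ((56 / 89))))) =15379 / 1602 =9.60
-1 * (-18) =18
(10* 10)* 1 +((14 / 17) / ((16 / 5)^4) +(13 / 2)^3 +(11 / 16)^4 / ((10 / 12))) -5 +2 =517924123 / 1392640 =371.90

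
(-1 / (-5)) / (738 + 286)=1 / 5120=0.00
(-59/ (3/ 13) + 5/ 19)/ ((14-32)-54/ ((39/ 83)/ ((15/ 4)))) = 378508/ 665361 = 0.57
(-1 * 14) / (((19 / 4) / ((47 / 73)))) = -2632 / 1387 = -1.90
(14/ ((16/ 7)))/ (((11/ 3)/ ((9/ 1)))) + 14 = 29.03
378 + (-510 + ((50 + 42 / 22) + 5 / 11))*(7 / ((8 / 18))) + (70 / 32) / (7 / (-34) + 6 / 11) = -76257545 / 11176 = -6823.33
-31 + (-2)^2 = -27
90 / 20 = 9 / 2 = 4.50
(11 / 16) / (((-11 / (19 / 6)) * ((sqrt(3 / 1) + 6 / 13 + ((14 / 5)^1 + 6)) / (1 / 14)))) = -53105 / 33573984 + 80275 * sqrt(3) / 470035776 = -0.00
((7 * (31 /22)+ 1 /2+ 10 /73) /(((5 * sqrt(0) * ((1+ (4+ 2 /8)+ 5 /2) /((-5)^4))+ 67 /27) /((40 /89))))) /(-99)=-1011840 /52671179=-0.02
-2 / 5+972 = 971.60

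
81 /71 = 1.14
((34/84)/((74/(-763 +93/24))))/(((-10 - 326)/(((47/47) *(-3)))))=-0.04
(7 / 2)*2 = 7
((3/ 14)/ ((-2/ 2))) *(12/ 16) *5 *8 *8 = -51.43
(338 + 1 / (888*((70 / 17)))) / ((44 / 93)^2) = 60572109651 / 40113920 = 1510.00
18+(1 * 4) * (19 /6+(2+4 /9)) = 364 /9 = 40.44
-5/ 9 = -0.56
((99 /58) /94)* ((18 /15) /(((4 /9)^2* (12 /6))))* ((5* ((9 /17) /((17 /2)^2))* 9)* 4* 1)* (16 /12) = 649539 /6696419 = 0.10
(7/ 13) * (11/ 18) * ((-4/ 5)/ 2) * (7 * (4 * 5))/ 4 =-539/ 117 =-4.61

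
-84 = -84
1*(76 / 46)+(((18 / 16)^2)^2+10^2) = 9727351 / 94208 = 103.25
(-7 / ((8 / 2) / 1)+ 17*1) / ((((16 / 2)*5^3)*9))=0.00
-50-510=-560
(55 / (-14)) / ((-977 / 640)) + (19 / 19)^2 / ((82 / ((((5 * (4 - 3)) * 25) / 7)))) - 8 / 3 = 209591 / 1682394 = 0.12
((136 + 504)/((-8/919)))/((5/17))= -249968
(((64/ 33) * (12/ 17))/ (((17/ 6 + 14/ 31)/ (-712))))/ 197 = -33902592/ 22508629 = -1.51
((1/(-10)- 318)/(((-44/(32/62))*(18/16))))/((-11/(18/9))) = -101792/168795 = -0.60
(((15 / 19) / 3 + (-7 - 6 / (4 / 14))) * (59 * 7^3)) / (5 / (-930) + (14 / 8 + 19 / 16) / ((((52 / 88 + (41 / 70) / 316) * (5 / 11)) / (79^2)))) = -15894826825913 / 1926755255346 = -8.25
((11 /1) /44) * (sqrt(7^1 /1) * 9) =9 * sqrt(7) /4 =5.95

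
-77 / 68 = -1.13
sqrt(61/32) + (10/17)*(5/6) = 25/51 + sqrt(122)/8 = 1.87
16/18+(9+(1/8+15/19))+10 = 28459/1368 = 20.80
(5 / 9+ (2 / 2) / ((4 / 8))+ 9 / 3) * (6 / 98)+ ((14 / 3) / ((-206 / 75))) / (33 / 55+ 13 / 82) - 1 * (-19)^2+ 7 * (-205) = -8466041996 / 4708851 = -1797.90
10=10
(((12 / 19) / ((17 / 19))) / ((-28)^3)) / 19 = -3 / 1772624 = -0.00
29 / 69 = 0.42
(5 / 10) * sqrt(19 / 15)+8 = sqrt(285) / 30+8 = 8.56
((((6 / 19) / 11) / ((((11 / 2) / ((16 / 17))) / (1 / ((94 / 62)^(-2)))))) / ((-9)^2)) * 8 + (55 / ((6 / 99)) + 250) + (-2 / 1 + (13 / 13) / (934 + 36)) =568312933298098 / 491832001485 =1155.50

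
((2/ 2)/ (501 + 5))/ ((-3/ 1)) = -0.00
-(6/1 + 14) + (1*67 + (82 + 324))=453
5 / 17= 0.29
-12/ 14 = -6/ 7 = -0.86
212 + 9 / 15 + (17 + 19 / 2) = 2391 / 10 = 239.10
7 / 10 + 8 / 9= 143 / 90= 1.59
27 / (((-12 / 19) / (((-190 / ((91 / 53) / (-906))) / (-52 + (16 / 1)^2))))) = -130008735 / 6188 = -21009.81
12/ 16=3/ 4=0.75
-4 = -4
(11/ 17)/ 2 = 11/ 34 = 0.32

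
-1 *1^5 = -1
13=13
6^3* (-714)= -154224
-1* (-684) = 684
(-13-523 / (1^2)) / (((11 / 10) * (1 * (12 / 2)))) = -2680 / 33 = -81.21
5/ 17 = 0.29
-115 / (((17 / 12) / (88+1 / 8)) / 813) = -197741925 / 34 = -5815938.97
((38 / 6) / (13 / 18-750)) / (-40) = 57 / 269740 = 0.00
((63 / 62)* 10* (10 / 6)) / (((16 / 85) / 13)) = 580125 / 496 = 1169.61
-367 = -367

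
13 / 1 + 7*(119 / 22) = 1119 / 22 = 50.86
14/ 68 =7/ 34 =0.21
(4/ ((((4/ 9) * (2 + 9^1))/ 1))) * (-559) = -5031/ 11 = -457.36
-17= -17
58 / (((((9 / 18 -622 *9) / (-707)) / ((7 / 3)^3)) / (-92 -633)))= -4078866820 / 60453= -67471.70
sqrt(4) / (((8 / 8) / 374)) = 748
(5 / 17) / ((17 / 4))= 20 / 289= 0.07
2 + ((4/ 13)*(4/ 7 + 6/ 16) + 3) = 963/ 182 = 5.29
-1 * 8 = -8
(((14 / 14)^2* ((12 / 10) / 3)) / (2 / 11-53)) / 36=-11 / 52290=-0.00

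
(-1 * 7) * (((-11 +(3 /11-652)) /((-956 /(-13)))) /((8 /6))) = 995085 /21032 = 47.31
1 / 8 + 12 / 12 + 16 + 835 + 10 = 6897 / 8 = 862.12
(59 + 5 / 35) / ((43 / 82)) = 33948 / 301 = 112.78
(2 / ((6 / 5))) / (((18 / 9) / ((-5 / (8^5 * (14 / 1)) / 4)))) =-0.00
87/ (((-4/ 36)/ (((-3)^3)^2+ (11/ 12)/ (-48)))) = -36530691/ 64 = -570792.05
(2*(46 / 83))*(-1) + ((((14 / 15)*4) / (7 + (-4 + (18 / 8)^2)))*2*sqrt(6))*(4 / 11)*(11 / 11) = -92 / 83 + 7168*sqrt(6) / 21285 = -0.28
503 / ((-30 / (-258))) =21629 / 5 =4325.80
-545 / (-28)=545 / 28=19.46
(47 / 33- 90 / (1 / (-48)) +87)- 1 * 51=143795 / 33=4357.42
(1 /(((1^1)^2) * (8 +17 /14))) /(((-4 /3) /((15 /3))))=-35 /86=-0.41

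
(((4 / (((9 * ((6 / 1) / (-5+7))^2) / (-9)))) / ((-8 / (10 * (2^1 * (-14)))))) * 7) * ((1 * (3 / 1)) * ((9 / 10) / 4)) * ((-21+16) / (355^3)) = 147 / 17895550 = 0.00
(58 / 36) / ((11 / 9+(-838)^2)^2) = 261 / 79890033045698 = 0.00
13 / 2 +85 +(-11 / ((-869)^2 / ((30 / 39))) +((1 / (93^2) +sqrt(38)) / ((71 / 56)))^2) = 6272 *sqrt(38) / 43599609 +77498618793180195973 / 673083132676835166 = 115.14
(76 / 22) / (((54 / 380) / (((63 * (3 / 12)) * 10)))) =126350 / 33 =3828.79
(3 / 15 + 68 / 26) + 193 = 12728 / 65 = 195.82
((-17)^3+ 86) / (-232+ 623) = -4827 / 391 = -12.35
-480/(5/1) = -96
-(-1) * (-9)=-9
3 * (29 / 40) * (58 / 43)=2523 / 860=2.93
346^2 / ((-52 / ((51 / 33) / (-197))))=18.06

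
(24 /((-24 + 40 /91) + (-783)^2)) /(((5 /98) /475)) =4066608 /11157791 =0.36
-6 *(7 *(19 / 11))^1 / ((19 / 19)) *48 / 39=-12768 / 143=-89.29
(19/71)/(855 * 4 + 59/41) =779/9959809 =0.00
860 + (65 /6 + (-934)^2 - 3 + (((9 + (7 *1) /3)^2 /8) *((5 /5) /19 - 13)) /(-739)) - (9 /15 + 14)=122607347949 /140410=873209.51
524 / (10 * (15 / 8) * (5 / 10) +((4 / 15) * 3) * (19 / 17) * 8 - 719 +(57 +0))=-356320 / 438921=-0.81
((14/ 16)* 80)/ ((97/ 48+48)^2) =23040/ 823543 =0.03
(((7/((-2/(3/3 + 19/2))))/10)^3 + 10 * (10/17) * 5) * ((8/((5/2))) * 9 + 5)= -3718150579/5440000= -683.48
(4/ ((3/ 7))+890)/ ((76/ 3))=71/ 2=35.50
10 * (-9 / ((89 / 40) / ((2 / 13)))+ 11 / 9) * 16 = 999520 / 10413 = 95.99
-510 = -510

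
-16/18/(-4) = 2/9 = 0.22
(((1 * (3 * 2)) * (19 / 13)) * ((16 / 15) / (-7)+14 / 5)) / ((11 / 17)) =179588 / 5005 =35.88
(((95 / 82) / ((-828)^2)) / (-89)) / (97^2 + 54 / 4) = -19 / 9428892284304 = -0.00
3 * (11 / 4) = 33 / 4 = 8.25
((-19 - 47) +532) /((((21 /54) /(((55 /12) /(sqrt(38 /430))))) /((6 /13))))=230670 *sqrt(4085) /1729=8526.92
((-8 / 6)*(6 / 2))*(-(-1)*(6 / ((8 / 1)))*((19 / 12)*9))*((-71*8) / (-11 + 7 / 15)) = -182115 / 79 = -2305.25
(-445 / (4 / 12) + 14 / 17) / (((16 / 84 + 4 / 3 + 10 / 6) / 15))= -7144515 / 1139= -6272.62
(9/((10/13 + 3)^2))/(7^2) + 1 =1.01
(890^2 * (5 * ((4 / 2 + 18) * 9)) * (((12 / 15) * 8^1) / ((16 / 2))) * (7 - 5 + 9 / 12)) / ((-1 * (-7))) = 1568358000 / 7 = 224051142.86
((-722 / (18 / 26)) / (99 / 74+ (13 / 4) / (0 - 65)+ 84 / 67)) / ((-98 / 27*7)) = 698036820 / 43221773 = 16.15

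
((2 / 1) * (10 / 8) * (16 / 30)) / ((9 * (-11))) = -4 / 297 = -0.01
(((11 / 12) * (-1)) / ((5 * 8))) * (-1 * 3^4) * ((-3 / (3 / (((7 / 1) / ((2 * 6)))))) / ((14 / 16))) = -99 / 80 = -1.24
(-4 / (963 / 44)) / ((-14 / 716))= 63008 / 6741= 9.35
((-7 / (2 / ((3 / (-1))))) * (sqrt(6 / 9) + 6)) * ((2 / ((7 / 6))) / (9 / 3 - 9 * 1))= -18 - sqrt(6)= -20.45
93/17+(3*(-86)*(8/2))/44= -3363/187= -17.98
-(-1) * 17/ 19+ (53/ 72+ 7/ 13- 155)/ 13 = -10.93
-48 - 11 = -59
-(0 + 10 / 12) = -0.83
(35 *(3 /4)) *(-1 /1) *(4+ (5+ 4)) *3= -4095 /4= -1023.75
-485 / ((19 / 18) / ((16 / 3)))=-46560 / 19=-2450.53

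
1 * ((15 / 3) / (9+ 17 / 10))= 50 / 107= 0.47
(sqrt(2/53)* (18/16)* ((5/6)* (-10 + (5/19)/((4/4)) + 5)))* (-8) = 675* sqrt(106)/1007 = 6.90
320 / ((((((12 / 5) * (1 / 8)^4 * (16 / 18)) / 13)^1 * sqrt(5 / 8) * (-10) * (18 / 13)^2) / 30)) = -44994560 * sqrt(10) / 9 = -15809476.88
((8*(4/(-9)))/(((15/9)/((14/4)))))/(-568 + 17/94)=1504/114375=0.01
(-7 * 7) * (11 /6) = -539 /6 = -89.83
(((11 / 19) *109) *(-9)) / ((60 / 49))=-176253 / 380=-463.82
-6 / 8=-3 / 4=-0.75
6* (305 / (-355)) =-366 / 71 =-5.15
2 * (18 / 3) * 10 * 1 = 120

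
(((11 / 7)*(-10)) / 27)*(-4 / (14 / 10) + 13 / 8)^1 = 1265 / 1764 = 0.72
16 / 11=1.45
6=6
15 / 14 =1.07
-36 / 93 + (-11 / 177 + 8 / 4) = 8509 / 5487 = 1.55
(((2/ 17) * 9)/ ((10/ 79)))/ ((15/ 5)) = 237/ 85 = 2.79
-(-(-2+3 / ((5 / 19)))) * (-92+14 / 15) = -856.03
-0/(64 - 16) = 0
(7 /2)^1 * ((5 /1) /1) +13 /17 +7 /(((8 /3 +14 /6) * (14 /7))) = 1612 /85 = 18.96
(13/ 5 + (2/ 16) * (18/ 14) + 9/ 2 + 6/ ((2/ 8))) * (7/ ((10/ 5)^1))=8753/ 80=109.41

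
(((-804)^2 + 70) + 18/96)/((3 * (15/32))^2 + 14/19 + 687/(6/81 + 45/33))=1345.28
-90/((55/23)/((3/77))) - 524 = -445070/847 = -525.47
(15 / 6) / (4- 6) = -5 / 4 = -1.25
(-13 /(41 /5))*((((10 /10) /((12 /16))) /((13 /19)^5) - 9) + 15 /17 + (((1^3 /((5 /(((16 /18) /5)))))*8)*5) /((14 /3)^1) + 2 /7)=-904422872 /418047357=-2.16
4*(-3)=-12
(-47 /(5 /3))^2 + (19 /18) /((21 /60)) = 1257253 /1575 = 798.26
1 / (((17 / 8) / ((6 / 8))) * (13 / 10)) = 0.27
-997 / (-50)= 997 / 50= 19.94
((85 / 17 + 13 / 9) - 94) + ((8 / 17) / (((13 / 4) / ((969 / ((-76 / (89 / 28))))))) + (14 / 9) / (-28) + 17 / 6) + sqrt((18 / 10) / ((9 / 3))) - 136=-185623 / 819 + sqrt(15) / 5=-225.87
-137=-137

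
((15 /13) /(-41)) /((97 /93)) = -0.03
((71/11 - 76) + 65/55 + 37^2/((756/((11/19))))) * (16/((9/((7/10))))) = -21272158/253935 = -83.77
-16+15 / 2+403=789 / 2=394.50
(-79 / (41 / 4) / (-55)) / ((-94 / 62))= -0.09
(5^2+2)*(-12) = -324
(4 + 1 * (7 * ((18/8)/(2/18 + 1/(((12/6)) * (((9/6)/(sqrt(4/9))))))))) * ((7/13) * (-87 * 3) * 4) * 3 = -1123605/13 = -86431.15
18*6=108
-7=-7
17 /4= 4.25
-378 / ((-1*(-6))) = -63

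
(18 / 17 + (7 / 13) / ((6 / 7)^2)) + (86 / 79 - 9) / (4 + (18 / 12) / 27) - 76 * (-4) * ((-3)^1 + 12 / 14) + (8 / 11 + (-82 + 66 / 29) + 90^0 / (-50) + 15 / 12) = -934075768278179 / 1280688358950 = -729.35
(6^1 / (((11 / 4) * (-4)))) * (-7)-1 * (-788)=8710 / 11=791.82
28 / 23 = 1.22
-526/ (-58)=263/ 29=9.07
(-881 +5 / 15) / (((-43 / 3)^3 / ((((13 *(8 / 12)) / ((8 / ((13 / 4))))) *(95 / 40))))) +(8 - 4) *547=2190.50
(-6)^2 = 36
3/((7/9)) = 27/7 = 3.86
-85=-85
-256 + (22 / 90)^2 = -255.94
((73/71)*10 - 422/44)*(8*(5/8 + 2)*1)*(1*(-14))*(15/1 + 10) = -3965325/781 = -5077.24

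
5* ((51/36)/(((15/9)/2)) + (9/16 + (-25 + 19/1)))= -299/16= -18.69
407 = 407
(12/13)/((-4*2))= -3/26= -0.12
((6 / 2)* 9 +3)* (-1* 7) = -210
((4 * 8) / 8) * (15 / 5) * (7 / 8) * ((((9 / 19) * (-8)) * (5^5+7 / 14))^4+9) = 413250026033731005 / 2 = 206625013016865502.50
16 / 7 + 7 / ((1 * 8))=177 / 56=3.16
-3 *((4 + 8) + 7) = -57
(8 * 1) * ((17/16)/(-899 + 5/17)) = -289/30556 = -0.01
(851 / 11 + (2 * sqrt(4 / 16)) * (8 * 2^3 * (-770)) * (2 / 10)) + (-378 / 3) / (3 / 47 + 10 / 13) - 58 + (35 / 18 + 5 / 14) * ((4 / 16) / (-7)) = -98647525027 / 9876636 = -9987.97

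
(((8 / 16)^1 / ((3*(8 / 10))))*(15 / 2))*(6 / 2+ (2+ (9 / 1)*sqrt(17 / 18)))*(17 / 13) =2125 / 208+ 1275*sqrt(34) / 416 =28.09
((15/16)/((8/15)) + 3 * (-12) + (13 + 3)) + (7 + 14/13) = -10.17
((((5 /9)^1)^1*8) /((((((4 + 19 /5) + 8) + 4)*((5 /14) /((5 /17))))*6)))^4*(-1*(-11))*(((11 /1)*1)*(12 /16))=960400000000 /11745862038222147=0.00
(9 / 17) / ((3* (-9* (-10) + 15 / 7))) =7 / 3655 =0.00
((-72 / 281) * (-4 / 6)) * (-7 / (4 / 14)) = -1176 / 281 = -4.19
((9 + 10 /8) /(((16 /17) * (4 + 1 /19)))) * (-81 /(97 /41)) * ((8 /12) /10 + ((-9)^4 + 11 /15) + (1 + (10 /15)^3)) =-103087498143 /170720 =-603839.61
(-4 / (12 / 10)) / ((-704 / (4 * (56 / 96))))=35 / 3168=0.01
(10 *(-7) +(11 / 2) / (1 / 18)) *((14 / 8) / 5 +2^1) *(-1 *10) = -1363 / 2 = -681.50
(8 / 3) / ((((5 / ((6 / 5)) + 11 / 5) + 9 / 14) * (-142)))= -35 / 13064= -0.00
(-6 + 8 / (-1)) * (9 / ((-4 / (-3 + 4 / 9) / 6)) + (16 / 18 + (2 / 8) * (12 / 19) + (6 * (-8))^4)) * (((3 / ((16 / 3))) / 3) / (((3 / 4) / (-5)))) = 63542165015 / 684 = 92897902.07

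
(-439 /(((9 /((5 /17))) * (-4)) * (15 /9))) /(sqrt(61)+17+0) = 439 /2736 - 439 * sqrt(61) /46512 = 0.09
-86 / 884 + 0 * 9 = -43 / 442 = -0.10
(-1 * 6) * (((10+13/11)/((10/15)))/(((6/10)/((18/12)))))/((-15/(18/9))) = 369/11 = 33.55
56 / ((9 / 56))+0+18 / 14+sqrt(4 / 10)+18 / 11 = 352.00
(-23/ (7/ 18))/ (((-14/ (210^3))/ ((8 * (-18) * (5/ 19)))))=-28168560000/ 19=-1482555789.47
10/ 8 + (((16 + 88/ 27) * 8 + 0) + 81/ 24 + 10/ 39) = 446347/ 2808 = 158.96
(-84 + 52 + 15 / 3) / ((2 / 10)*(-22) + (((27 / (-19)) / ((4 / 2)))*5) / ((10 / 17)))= 10260 / 3967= 2.59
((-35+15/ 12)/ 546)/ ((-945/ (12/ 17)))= 1/ 21658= 0.00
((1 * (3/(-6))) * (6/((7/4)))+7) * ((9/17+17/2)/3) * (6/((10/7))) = 11359/170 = 66.82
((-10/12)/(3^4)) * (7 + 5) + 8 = 638/81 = 7.88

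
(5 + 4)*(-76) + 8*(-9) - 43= -799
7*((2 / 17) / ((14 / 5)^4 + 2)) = 4375 / 337161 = 0.01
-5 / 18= -0.28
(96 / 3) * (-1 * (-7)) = 224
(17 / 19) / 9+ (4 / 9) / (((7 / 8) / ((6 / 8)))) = 575 / 1197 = 0.48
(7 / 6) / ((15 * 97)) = 7 / 8730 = 0.00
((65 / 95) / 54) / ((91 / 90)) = 0.01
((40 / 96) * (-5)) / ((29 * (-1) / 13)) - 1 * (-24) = 8677 / 348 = 24.93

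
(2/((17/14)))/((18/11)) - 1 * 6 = -764/153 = -4.99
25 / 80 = 5 / 16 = 0.31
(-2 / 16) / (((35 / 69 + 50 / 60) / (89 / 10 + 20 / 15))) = -7061 / 7400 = -0.95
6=6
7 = 7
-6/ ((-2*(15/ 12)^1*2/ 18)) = 21.60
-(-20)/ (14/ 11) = 110/ 7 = 15.71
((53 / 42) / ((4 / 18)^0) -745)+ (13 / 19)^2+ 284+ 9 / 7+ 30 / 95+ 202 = -3876445 / 15162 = -255.67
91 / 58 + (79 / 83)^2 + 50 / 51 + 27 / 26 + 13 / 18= 4145288377 / 794728818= 5.22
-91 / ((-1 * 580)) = 91 / 580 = 0.16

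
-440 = -440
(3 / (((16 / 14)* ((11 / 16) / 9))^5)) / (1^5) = 95273908128 / 161051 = 591576.01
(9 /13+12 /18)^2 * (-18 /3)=-5618 /507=-11.08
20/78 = 10/39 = 0.26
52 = 52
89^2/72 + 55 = 11881/72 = 165.01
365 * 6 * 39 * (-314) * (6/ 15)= -10727496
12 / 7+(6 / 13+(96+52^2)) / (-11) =-253126 / 1001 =-252.87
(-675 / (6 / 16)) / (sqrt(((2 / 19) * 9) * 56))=-150 * sqrt(133) / 7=-247.13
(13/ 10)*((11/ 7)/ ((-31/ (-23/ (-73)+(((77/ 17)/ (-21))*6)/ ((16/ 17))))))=88517/ 1267280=0.07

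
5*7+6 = 41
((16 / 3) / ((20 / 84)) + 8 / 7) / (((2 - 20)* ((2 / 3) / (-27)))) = 1854 / 35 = 52.97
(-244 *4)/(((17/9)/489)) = -4295376/17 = -252669.18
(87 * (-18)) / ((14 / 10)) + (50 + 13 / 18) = -134549 / 126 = -1067.85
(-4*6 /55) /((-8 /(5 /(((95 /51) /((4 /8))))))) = 153 /2090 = 0.07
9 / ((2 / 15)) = 135 / 2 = 67.50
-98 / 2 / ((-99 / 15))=245 / 33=7.42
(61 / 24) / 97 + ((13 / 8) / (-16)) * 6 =-10861 / 18624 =-0.58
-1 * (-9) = 9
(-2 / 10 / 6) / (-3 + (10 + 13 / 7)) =-0.00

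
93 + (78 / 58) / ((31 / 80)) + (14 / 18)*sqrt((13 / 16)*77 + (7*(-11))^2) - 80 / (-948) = 7*sqrt(95865) / 36 + 20572279 / 213063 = 156.76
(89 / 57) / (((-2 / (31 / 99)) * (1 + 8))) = -2759 / 101574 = -0.03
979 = 979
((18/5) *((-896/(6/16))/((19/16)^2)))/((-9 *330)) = 1835008/893475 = 2.05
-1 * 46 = -46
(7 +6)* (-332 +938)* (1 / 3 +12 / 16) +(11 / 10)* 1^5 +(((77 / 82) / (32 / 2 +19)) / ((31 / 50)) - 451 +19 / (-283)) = 14539827219 / 1798465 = 8084.58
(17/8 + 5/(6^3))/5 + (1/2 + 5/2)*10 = 4108/135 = 30.43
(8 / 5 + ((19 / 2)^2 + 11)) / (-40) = -2057 / 800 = -2.57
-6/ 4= -3/ 2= -1.50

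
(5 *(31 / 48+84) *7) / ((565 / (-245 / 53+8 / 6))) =-14874643 / 862416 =-17.25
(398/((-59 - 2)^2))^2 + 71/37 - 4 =-2.07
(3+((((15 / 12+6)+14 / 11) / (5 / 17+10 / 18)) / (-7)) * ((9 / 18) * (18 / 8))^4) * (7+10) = 392952093 / 32800768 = 11.98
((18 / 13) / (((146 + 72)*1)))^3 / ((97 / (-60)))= -43740 / 275982335161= -0.00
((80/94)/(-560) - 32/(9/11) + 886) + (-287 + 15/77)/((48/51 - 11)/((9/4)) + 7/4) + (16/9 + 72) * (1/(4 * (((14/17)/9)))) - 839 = 3794692877/12051270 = 314.88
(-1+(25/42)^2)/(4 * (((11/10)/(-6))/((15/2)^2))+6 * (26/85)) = -7261125/20492192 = -0.35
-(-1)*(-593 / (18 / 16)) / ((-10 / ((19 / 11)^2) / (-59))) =-50521228 / 5445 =-9278.46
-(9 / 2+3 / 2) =-6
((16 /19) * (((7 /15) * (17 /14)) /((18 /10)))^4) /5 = 83521 /50486895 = 0.00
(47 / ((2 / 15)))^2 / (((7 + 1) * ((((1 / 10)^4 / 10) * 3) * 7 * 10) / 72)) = 3727687500 / 7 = 532526785.71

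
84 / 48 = 7 / 4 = 1.75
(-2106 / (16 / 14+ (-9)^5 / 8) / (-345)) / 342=-2184 / 903014615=-0.00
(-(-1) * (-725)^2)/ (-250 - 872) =-525625/ 1122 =-468.47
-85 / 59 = -1.44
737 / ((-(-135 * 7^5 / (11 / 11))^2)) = -737 / 5148111413025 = -0.00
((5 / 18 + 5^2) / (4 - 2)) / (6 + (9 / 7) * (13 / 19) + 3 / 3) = 60515 / 37728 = 1.60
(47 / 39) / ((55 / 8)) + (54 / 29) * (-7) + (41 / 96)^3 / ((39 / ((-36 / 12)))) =-236011807267 / 18345000960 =-12.87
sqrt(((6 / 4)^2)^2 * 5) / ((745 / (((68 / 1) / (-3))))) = -51 * sqrt(5) / 745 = -0.15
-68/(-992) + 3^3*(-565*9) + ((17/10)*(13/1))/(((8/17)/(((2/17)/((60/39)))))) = -3404825237/24800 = -137291.34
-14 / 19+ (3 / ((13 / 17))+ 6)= 2269 / 247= 9.19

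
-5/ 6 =-0.83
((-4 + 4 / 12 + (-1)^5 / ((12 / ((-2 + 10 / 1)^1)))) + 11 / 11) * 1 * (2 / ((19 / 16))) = -320 / 57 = -5.61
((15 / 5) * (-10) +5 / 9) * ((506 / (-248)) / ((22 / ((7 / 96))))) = 42665 / 214272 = 0.20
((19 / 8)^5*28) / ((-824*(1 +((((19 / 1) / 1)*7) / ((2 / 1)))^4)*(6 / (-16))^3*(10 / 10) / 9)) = 17332693 / 773490621864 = 0.00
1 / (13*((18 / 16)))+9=1061 / 117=9.07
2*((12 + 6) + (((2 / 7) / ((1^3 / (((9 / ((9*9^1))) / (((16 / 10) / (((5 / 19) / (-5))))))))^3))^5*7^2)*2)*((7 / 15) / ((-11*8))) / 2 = -10609089468711037427239269670074412212425440015987 / 111142842053163249237744729876970032701919555747840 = -0.10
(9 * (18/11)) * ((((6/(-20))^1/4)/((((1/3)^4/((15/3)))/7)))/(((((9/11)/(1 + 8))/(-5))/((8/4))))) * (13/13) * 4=1377810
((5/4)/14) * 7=0.62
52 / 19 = 2.74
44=44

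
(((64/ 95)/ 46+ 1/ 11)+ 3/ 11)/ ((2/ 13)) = 59098/ 24035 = 2.46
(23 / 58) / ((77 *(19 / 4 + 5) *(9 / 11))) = 46 / 71253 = 0.00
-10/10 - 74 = -75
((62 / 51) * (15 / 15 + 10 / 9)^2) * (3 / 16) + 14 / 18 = 19759 / 11016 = 1.79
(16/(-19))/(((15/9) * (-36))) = 4/285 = 0.01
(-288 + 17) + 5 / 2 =-537 / 2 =-268.50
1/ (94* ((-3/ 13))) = -13/ 282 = -0.05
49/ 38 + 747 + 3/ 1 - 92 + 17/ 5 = 125911/ 190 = 662.69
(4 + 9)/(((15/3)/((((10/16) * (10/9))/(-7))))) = -65/252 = -0.26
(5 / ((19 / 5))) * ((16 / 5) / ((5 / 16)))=256 / 19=13.47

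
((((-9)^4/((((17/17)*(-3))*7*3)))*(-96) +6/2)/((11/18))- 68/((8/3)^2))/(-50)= -327.10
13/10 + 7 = 83/10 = 8.30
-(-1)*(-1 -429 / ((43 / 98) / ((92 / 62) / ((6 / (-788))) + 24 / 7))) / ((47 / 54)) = 13474076706 / 62651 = 215065.63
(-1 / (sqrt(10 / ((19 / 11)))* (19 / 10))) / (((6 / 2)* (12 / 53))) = -53* sqrt(2090) / 7524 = -0.32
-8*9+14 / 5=-346 / 5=-69.20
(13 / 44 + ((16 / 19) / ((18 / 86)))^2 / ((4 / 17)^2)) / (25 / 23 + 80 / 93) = 268494607501 / 1786235220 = 150.31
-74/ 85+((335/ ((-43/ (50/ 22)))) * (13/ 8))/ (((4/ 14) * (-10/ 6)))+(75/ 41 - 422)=-9511142497/ 26374480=-360.62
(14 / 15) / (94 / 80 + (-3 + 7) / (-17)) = 1904 / 1917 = 0.99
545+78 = 623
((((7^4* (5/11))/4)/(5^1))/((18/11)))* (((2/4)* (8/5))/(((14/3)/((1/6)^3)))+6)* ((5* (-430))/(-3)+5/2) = 2238124049/15552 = 143912.30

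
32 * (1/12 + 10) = 968/3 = 322.67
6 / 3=2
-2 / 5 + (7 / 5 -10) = -9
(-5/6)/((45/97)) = -97/54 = -1.80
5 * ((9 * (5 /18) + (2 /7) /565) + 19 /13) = 407417 /20566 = 19.81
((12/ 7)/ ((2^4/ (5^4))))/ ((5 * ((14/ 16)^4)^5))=108086391056891904000/ 558545864083284007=193.51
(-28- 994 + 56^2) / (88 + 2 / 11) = 11627 / 485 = 23.97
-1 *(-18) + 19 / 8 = 20.38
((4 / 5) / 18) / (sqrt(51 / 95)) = 2 * sqrt(4845) / 2295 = 0.06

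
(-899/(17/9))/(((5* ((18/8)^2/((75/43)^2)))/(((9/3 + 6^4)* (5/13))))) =-11678010000/408629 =-28578.51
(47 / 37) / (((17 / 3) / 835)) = 117735 / 629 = 187.18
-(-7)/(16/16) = 7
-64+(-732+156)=-640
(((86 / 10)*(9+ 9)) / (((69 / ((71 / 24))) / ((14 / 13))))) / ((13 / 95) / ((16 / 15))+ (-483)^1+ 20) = -0.02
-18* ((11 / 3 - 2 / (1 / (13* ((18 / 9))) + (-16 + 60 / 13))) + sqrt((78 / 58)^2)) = -798864 / 8555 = -93.38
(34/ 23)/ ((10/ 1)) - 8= -903/ 115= -7.85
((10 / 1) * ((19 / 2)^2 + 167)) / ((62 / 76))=97755 / 31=3153.39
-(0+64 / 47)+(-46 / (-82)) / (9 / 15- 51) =-666653 / 485604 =-1.37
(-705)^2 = 497025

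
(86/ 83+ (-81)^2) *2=1089298/ 83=13124.07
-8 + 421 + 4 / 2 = 415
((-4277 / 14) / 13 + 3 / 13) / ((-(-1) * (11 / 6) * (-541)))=165 / 7033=0.02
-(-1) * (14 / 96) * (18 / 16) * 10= 1.64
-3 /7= -0.43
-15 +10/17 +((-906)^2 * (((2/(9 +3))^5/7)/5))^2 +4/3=-3869095183/971611200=-3.98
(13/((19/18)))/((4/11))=1287/38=33.87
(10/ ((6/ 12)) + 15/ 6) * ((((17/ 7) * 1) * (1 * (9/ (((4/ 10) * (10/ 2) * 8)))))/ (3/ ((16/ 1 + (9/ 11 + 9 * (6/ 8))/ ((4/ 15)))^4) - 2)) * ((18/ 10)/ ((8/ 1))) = -46132076221639155513/ 13341184317844909568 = -3.46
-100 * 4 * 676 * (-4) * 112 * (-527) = -63840358400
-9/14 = -0.64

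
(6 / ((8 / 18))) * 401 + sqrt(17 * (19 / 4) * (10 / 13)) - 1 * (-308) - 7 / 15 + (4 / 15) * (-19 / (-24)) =sqrt(41990) / 26 + 257456 / 45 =5729.13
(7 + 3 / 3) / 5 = 8 / 5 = 1.60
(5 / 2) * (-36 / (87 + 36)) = -30 / 41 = -0.73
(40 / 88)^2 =25 / 121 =0.21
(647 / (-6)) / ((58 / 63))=-13587 / 116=-117.13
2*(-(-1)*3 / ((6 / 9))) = 9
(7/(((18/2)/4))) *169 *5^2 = 118300/9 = 13144.44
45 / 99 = 5 / 11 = 0.45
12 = 12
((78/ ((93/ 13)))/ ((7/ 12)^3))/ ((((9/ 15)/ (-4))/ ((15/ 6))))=-9734400/ 10633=-915.49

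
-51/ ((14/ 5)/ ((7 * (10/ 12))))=-425/ 4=-106.25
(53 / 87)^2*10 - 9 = -40031 / 7569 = -5.29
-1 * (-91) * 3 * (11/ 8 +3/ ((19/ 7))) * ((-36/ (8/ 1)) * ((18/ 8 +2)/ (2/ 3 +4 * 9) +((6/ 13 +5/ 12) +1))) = -42775551/ 7040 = -6076.07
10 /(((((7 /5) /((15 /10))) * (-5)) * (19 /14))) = -30 /19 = -1.58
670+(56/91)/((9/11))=670.75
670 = 670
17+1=18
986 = 986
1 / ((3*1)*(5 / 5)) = 0.33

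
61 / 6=10.17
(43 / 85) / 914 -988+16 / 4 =-76446917 / 77690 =-984.00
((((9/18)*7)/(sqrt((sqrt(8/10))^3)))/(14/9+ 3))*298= 270.66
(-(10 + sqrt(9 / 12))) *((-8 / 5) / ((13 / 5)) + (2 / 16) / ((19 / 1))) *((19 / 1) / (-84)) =-2005 / 1456- 401 *sqrt(3) / 5824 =-1.50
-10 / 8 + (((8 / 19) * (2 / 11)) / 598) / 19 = -5936613 / 4749316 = -1.25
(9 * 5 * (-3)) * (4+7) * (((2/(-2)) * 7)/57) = 3465/19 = 182.37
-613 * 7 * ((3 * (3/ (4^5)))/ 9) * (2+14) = -4291/ 64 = -67.05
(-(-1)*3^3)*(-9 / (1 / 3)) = -729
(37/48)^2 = 1369/2304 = 0.59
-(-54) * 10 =540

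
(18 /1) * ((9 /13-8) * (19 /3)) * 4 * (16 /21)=-231040 /91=-2538.90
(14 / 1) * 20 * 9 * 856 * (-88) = -189826560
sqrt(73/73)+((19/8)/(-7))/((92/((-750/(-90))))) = 14981/15456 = 0.97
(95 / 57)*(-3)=-5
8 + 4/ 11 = 8.36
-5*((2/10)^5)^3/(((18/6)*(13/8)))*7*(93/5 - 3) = -112/30517578125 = -0.00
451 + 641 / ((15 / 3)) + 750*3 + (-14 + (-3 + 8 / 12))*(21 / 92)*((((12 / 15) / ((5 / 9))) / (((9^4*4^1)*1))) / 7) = 4743719591 / 1676700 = 2829.20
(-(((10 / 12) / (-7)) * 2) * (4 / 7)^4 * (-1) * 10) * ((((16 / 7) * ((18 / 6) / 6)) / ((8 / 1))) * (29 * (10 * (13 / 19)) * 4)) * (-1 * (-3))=-193024000 / 2235331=-86.35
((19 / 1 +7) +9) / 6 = 35 / 6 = 5.83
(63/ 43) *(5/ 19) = 0.39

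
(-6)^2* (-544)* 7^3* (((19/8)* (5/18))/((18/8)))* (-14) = 248167360/9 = 27574151.11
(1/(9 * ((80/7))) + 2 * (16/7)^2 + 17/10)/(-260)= -428959/9172800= -0.05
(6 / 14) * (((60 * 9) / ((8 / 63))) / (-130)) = -729 / 52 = -14.02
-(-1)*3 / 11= 3 / 11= 0.27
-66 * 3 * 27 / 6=-891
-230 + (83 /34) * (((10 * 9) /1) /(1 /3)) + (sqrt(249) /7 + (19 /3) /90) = sqrt(249) /7 + 1969973 /4590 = 431.44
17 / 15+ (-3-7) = -133 / 15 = -8.87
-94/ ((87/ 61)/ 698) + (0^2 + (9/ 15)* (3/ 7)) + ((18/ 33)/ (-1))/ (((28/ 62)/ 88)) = -140404477/ 3045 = -46109.84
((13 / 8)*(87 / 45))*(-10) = -377 / 12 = -31.42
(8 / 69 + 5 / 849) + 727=4732836 / 6509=727.12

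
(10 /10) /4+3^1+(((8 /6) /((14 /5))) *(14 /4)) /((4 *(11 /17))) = 257 /66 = 3.89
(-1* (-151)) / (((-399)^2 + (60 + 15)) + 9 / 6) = 302 / 318555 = 0.00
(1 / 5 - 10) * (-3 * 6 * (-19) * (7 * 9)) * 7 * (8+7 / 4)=-144110421 / 10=-14411042.10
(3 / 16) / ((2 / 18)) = 27 / 16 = 1.69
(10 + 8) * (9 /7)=23.14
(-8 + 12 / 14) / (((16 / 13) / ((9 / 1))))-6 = -3261 / 56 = -58.23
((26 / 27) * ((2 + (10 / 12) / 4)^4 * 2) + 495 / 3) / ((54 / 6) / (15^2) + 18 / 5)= 11802294325 / 203793408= 57.91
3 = 3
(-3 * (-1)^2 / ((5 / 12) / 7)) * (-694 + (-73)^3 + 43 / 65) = 6383455344 / 325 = 19641401.06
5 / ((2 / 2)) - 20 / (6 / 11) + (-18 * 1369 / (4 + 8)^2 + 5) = -4747 / 24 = -197.79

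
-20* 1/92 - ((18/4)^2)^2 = -150983/368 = -410.28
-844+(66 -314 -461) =-1553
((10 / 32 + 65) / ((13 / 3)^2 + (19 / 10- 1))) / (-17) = -4275 / 21896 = -0.20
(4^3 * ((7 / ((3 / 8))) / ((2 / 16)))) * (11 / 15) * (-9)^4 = 229920768 / 5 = 45984153.60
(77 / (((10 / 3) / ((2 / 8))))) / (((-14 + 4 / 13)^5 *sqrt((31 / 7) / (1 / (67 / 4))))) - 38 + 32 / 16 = -36 - 85768683 *sqrt(14539) / 7422778544366720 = -36.00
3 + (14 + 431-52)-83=313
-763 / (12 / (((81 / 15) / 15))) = -2289 / 100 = -22.89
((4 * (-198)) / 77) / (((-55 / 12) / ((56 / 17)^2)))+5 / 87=33754739 / 1382865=24.41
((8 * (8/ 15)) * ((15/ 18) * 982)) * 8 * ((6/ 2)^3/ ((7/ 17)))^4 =1239822991738368/ 2401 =516377755826.06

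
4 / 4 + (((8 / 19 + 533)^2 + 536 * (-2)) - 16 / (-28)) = 716322602 / 2527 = 283467.59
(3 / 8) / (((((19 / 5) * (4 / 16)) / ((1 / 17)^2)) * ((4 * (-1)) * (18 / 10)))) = -25 / 131784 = -0.00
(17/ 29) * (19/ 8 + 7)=1275/ 232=5.50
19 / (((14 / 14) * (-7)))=-19 / 7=-2.71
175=175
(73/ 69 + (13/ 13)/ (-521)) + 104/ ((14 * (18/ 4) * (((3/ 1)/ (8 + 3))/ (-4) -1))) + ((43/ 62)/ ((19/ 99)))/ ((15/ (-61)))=-3173529696217/ 208986995070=-15.19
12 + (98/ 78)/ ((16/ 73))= 11065/ 624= 17.73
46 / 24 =23 / 12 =1.92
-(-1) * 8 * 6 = 48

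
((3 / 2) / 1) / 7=3 / 14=0.21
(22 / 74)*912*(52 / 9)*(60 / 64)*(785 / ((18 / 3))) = 192148.20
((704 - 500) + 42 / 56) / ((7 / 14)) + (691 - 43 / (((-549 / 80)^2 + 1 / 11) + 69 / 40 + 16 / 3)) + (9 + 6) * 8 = 27946306273 / 22912306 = 1219.71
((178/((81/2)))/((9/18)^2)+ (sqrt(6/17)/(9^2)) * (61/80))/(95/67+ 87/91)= 371917 * sqrt(102)/1594455840+ 4341064/586197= 7.41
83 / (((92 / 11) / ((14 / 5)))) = 6391 / 230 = 27.79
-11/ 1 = -11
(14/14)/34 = 0.03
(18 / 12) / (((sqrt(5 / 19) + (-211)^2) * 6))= 845899 / 150641077496 - sqrt(95) / 150641077496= 0.00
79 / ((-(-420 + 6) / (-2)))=-0.38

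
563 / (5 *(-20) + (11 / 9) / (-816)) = -4134672 / 734411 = -5.63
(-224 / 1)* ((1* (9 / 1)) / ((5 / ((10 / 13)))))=-310.15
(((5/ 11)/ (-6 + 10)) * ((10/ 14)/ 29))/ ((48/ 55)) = 125/ 38976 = 0.00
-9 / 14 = -0.64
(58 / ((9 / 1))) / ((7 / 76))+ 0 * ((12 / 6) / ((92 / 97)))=4408 / 63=69.97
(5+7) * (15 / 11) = 180 / 11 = 16.36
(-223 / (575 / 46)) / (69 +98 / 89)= -0.25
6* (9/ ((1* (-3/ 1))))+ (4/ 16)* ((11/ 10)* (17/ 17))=-709/ 40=-17.72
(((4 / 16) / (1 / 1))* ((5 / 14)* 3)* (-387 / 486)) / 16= -215 / 16128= -0.01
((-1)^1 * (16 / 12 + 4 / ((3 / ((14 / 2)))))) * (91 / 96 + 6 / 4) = -235 / 9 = -26.11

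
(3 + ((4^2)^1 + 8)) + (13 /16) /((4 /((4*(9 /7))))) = 3141 /112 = 28.04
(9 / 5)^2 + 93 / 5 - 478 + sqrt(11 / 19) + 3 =-11329 / 25 + sqrt(209) / 19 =-452.40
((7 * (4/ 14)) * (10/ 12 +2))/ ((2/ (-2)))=-17/ 3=-5.67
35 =35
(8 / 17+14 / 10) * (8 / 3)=424 / 85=4.99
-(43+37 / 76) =-3305 / 76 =-43.49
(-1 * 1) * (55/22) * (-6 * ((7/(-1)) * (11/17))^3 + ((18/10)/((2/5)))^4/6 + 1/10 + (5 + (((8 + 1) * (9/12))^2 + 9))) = -538894833/314432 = -1713.87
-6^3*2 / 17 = -25.41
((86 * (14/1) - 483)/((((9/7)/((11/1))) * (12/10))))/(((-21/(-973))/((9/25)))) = 7716863/90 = 85742.92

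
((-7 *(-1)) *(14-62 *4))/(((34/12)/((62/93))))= -6552/17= -385.41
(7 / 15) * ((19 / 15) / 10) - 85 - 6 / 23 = -4409191 / 51750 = -85.20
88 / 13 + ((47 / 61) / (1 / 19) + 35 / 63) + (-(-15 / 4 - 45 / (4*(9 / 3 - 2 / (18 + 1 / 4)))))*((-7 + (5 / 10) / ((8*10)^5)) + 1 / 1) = -18861018053735327 / 789528969216000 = -23.89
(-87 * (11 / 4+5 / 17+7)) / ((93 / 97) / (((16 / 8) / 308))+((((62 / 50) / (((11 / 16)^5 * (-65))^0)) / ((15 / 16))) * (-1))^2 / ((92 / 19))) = -18642410296875 / 3157652802296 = -5.90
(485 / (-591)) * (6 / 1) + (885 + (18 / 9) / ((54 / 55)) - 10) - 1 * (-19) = 4739831 / 5319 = 891.11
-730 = -730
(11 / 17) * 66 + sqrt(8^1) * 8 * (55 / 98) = 440 * sqrt(2) / 49 + 726 / 17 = 55.40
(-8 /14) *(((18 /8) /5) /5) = -9 /175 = -0.05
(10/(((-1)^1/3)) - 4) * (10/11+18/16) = -69.16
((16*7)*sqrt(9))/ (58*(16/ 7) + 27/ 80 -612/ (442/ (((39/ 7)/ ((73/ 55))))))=13735680/ 5195717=2.64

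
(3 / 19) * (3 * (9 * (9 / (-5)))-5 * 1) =-804 / 95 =-8.46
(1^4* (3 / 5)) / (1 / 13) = 39 / 5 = 7.80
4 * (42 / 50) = 84 / 25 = 3.36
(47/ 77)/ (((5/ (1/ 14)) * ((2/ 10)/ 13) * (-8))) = -611/ 8624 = -0.07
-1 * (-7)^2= -49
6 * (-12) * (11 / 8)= -99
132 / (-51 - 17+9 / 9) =-132 / 67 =-1.97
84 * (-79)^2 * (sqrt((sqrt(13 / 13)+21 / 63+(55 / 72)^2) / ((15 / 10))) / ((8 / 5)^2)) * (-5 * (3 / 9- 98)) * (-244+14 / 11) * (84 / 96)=-4984113308125 * sqrt(59622) / 50688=-24009660630.80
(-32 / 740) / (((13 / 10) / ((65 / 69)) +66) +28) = -0.00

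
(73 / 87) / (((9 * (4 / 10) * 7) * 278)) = 365 / 3047436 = 0.00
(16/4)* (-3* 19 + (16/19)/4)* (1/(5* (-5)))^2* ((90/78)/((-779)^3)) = 996/1122731705125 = 0.00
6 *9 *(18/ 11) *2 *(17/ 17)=1944/ 11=176.73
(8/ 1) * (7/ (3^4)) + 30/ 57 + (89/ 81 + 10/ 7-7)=-35066/ 10773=-3.25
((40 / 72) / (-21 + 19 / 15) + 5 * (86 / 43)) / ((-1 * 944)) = -8855 / 838272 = -0.01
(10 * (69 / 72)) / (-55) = -23 / 132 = -0.17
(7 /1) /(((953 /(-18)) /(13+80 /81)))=-15862 /8577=-1.85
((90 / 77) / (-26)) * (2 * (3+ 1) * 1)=-360 / 1001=-0.36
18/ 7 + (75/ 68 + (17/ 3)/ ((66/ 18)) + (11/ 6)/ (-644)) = 3769621/ 722568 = 5.22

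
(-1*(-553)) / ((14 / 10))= 395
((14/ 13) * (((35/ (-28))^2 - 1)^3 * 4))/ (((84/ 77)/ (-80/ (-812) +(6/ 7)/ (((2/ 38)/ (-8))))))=-17660511/ 193024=-91.49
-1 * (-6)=6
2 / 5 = 0.40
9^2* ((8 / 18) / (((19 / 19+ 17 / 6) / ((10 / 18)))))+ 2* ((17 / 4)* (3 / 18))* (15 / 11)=7235 / 1012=7.15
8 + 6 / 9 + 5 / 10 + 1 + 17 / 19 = 1261 / 114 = 11.06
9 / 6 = 3 / 2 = 1.50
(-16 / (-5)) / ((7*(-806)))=-8 / 14105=-0.00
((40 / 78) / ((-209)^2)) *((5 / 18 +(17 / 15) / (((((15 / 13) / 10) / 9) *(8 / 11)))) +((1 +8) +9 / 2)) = 24359 / 15332031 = 0.00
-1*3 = -3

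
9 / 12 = 3 / 4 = 0.75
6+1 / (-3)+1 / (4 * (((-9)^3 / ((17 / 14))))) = 5.67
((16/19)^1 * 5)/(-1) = -80/19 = -4.21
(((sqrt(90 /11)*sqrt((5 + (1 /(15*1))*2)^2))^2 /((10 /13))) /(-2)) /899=-7007 /44950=-0.16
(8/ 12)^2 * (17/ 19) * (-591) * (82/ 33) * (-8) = 8787776/ 1881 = 4671.86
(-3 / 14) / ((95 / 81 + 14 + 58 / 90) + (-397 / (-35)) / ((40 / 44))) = -6075 / 802147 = -0.01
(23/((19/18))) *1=414/19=21.79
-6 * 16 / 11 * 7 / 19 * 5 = -16.08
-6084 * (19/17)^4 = -792872964/83521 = -9493.10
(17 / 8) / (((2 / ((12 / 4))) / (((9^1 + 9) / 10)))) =459 / 80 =5.74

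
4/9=0.44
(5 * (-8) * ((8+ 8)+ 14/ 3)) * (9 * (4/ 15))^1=-1984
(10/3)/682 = 5/1023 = 0.00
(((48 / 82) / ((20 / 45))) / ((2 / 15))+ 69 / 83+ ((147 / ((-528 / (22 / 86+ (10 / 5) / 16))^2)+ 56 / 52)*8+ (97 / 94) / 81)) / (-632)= -1492294165741484419 / 48770531694427226112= -0.03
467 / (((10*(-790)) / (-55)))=5137 / 1580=3.25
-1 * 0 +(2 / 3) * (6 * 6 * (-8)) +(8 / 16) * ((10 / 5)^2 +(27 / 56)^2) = -1190951 / 6272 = -189.88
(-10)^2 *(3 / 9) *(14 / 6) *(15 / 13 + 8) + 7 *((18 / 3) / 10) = 418957 / 585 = 716.17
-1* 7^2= -49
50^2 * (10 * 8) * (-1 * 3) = -600000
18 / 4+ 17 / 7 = 97 / 14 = 6.93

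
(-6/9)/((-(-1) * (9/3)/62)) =-124/9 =-13.78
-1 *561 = -561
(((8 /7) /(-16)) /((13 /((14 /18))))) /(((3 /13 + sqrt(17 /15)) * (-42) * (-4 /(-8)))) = -5 /114996 + 13 * sqrt(255) /1034964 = 0.00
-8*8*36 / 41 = -2304 / 41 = -56.20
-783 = -783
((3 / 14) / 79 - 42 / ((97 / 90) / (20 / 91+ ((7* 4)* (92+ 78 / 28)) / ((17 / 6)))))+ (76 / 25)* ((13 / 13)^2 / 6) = -36510.61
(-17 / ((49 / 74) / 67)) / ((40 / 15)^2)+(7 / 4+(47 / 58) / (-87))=-240.15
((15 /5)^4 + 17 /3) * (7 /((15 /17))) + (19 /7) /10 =687.83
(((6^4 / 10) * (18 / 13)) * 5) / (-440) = -1458 / 715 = -2.04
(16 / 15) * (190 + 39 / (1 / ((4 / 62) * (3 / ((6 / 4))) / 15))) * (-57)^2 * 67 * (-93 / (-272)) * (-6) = -38532503196 / 425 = -90664713.40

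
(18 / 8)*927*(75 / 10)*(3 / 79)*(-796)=-74711565 / 158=-472858.01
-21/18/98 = -1/84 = -0.01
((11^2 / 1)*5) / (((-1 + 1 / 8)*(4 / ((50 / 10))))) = -6050 / 7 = -864.29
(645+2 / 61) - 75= 34772 / 61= 570.03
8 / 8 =1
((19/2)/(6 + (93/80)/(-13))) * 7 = 69160/6147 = 11.25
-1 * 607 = -607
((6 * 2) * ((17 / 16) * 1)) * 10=255 / 2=127.50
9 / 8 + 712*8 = 45577 / 8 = 5697.12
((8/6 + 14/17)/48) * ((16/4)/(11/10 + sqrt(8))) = -3025/103887 + 5500 * sqrt(2)/103887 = 0.05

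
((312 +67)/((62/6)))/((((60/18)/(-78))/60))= -1596348/31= -51495.10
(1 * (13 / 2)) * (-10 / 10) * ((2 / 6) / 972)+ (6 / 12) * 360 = 1049747 / 5832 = 180.00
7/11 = 0.64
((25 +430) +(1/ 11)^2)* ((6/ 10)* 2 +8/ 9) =1725088/ 1815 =950.46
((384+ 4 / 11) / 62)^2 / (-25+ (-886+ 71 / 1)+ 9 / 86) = -384333656 / 8399092911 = -0.05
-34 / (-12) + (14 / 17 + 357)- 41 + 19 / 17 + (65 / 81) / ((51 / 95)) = 2662589 / 8262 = 322.27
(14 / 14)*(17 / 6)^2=289 / 36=8.03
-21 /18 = -7 /6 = -1.17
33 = 33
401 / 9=44.56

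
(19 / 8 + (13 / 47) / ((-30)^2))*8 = 200951 / 10575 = 19.00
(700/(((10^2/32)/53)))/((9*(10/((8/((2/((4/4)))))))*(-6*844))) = -2968/28485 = -0.10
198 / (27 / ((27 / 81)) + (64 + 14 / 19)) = 1254 / 923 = 1.36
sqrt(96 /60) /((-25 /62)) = -124 * sqrt(10) /125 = -3.14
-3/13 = -0.23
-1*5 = -5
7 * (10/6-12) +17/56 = -12101/168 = -72.03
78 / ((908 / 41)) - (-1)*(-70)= -30181 / 454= -66.48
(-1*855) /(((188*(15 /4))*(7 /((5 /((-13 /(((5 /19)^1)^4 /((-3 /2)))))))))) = -6250 /29335943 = -0.00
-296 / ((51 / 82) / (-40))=970880 / 51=19036.86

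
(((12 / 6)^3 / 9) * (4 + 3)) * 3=56 / 3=18.67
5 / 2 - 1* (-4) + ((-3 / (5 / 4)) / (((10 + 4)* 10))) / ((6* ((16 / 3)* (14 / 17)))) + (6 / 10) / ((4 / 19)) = 732989 / 78400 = 9.35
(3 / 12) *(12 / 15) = 1 / 5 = 0.20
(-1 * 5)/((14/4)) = -10/7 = -1.43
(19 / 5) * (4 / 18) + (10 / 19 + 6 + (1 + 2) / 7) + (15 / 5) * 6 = 154409 / 5985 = 25.80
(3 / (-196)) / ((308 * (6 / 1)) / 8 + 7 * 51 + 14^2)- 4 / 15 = -614701 / 2304960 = -0.27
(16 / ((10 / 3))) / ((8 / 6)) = 18 / 5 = 3.60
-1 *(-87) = 87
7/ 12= 0.58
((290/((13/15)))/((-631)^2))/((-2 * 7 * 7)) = -0.00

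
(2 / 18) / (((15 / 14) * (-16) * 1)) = -7 / 1080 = -0.01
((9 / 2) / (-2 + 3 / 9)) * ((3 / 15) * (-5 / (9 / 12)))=18 / 5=3.60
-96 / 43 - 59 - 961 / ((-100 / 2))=-90327 / 2150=-42.01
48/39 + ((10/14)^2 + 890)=568039/637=891.74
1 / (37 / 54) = 1.46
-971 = -971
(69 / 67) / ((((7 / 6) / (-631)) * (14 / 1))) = -39.79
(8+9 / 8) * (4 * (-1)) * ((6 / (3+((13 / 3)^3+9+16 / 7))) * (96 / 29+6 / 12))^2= -1146234630177 / 549762105362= -2.08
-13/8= -1.62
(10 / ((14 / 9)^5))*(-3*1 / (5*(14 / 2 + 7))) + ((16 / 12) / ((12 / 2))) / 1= 5935213 / 33882912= 0.18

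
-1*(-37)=37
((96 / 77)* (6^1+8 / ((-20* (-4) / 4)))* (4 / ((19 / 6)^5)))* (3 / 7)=286654464 / 6673086805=0.04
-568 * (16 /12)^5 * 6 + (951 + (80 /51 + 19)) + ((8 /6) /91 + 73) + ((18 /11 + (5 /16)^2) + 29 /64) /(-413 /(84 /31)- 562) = -10071114955600351 /756276865344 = -13316.70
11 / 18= 0.61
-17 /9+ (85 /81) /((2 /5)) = 0.73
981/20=49.05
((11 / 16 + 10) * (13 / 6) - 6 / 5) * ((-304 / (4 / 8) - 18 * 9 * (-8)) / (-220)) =-68.66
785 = 785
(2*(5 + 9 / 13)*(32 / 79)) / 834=2368 / 428259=0.01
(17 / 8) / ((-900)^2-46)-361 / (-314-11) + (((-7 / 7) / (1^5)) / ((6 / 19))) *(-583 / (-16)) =-1443892408363 / 12635282400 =-114.27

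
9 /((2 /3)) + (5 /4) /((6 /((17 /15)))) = 989 /72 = 13.74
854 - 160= 694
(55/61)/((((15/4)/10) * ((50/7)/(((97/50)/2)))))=7469/22875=0.33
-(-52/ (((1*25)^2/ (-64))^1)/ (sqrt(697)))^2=-11075584/ 272265625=-0.04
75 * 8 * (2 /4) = 300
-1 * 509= -509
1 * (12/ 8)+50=103/ 2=51.50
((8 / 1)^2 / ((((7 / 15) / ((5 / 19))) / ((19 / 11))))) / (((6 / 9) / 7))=7200 / 11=654.55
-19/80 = -0.24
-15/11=-1.36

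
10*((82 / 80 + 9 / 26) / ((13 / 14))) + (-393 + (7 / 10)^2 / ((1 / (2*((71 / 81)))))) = -129147062 / 342225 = -377.37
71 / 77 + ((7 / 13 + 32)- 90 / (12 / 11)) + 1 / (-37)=-3634551 / 74074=-49.07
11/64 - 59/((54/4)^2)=-7085/46656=-0.15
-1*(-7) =7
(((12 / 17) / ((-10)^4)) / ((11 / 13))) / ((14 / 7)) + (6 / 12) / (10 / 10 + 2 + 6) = 0.06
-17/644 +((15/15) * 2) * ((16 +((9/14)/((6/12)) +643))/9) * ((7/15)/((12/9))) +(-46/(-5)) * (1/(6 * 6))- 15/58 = 8627095/168084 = 51.33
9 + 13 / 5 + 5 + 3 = 98 / 5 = 19.60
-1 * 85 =-85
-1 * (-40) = 40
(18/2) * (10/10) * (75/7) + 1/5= 3382/35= 96.63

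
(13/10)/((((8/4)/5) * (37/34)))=221/74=2.99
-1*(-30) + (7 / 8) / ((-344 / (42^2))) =17553 / 688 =25.51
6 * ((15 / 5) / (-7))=-18 / 7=-2.57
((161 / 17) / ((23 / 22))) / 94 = 77 / 799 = 0.10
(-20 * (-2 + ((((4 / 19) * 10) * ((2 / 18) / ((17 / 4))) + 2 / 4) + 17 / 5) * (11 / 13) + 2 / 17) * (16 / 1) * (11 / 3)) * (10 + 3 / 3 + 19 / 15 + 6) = -53368825664 / 1700595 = -31382.44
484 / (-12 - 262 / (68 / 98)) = -8228 / 6623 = -1.24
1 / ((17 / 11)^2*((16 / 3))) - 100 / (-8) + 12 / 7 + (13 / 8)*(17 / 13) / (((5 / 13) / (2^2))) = 5889809 / 161840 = 36.39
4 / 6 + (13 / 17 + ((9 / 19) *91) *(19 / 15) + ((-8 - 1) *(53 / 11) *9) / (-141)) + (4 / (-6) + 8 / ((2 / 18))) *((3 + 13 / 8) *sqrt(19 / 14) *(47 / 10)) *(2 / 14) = 7751801 / 131835 + 186073 *sqrt(266) / 11760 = 316.86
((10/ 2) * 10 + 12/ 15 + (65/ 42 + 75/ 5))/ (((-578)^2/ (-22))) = -155573/ 35078820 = -0.00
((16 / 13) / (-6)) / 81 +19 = 60013 / 3159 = 19.00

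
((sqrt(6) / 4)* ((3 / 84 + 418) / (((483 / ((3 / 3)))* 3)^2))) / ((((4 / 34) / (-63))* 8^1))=-198985* sqrt(6) / 59721984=-0.01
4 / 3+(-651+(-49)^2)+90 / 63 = 36808 / 21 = 1752.76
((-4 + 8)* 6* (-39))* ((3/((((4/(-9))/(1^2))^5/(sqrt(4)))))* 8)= 20726199/8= 2590774.88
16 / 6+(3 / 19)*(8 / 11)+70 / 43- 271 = -7187549 / 26961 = -266.59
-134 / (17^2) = -134 / 289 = -0.46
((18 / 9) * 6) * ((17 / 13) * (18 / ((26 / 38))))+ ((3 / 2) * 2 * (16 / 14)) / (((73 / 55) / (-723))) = -1454.80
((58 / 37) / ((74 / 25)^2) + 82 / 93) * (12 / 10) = 9992717 / 7851215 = 1.27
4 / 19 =0.21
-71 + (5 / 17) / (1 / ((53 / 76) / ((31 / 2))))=-1421581 / 20026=-70.99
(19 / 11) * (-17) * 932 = -301036 / 11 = -27366.91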